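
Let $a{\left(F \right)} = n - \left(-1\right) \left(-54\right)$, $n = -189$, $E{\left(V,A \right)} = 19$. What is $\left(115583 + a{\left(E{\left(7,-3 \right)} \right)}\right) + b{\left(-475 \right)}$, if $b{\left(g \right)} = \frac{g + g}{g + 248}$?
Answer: $\frac{26183130}{227} \approx 1.1534 \cdot 10^{5}$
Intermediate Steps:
$b{\left(g \right)} = \frac{2 g}{248 + g}$
$a{\left(F \right)} = -243$ ($a{\left(F \right)} = -189 - \left(-1\right) \left(-54\right) = -189 - 54 = -243$)
$\left(115583 + a{\left(E{\left(7,-3 \right)} \right)}\right) + b{\left(-475 \right)} = \left(115583 - 243\right) + 2 \left(-475\right) \frac{1}{248 - 475} = 115340 + 2 \left(-475\right) \frac{1}{-227} = 115340 + 2 \left(-475\right) \left(- \frac{1}{227}\right) = 115340 + \frac{950}{227} = \frac{26183130}{227}$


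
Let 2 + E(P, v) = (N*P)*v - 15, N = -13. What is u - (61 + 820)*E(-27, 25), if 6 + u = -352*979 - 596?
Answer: -8061008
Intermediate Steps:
u = -345210 (u = -6 + (-352*979 - 596) = -6 + (-344608 - 596) = -6 - 345204 = -345210)
E(P, v) = -17 - 13*P*v (E(P, v) = -2 + ((-13*P)*v - 15) = -2 + (-13*P*v - 15) = -2 + (-15 - 13*P*v) = -17 - 13*P*v)
u - (61 + 820)*E(-27, 25) = -345210 - (61 + 820)*(-17 - 13*(-27)*25) = -345210 - 881*(-17 + 8775) = -345210 - 881*8758 = -345210 - 1*7715798 = -345210 - 7715798 = -8061008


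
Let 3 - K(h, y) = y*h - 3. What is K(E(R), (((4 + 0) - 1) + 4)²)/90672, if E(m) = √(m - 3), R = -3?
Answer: 1/15112 - 49*I*√6/90672 ≈ 6.6173e-5 - 0.0013237*I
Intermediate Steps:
E(m) = √(-3 + m)
K(h, y) = 6 - h*y (K(h, y) = 3 - (y*h - 3) = 3 - (h*y - 3) = 3 - (-3 + h*y) = 3 + (3 - h*y) = 6 - h*y)
K(E(R), (((4 + 0) - 1) + 4)²)/90672 = (6 - √(-3 - 3)*(((4 + 0) - 1) + 4)²)/90672 = (6 - √(-6)*((4 - 1) + 4)²)*(1/90672) = (6 - I*√6*(3 + 4)²)*(1/90672) = (6 - 1*I*√6*7²)*(1/90672) = (6 - 1*I*√6*49)*(1/90672) = (6 - 49*I*√6)*(1/90672) = 1/15112 - 49*I*√6/90672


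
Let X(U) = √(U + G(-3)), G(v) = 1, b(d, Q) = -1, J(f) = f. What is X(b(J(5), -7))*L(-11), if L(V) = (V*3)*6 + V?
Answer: 0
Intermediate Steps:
X(U) = √(1 + U) (X(U) = √(U + 1) = √(1 + U))
L(V) = 19*V (L(V) = (3*V)*6 + V = 18*V + V = 19*V)
X(b(J(5), -7))*L(-11) = √(1 - 1)*(19*(-11)) = √0*(-209) = 0*(-209) = 0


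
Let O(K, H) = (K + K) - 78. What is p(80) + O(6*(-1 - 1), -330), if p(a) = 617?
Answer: 515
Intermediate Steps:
O(K, H) = -78 + 2*K (O(K, H) = 2*K - 78 = -78 + 2*K)
p(80) + O(6*(-1 - 1), -330) = 617 + (-78 + 2*(6*(-1 - 1))) = 617 + (-78 + 2*(6*(-2))) = 617 + (-78 + 2*(-12)) = 617 + (-78 - 24) = 617 - 102 = 515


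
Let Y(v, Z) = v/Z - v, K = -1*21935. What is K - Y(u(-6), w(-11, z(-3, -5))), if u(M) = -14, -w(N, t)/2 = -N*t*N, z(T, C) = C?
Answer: -13279152/605 ≈ -21949.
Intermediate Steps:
w(N, t) = 2*t*N**2 (w(N, t) = -(-2)*(N*t)*N = -(-2)*t*N**2 = 2*t*N**2)
K = -21935
Y(v, Z) = -v + v/Z
K - Y(u(-6), w(-11, z(-3, -5))) = -21935 - (-1*(-14) - 14/(2*(-5)*(-11)**2)) = -21935 - (14 - 14/(2*(-5)*121)) = -21935 - (14 - 14/(-1210)) = -21935 - (14 - 14*(-1/1210)) = -21935 - (14 + 7/605) = -21935 - 1*8477/605 = -21935 - 8477/605 = -13279152/605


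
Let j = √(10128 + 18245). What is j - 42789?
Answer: -42789 + √28373 ≈ -42621.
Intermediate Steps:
j = √28373 ≈ 168.44
j - 42789 = √28373 - 42789 = -42789 + √28373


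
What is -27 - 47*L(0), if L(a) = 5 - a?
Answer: -262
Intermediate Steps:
-27 - 47*L(0) = -27 - 47*(5 - 1*0) = -27 - 47*(5 + 0) = -27 - 47*5 = -27 - 235 = -262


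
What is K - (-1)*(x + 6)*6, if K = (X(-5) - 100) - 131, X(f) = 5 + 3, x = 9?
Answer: -133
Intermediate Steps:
X(f) = 8
K = -223 (K = (8 - 100) - 131 = -92 - 131 = -223)
K - (-1)*(x + 6)*6 = -223 - (-1)*(9 + 6)*6 = -223 - (-1)*15*6 = -223 - (-1)*90 = -223 - 1*(-90) = -223 + 90 = -133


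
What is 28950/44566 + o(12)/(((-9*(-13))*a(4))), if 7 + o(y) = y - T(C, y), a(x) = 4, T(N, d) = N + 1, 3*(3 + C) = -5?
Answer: 803933/1203282 ≈ 0.66812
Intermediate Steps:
C = -14/3 (C = -3 + (⅓)*(-5) = -3 - 5/3 = -14/3 ≈ -4.6667)
T(N, d) = 1 + N
o(y) = -10/3 + y (o(y) = -7 + (y - (1 - 14/3)) = -7 + (y - 1*(-11/3)) = -7 + (y + 11/3) = -7 + (11/3 + y) = -10/3 + y)
28950/44566 + o(12)/(((-9*(-13))*a(4))) = 28950/44566 + (-10/3 + 12)/((-9*(-13)*4)) = 28950*(1/44566) + 26/(3*((117*4))) = 14475/22283 + (26/3)/468 = 14475/22283 + (26/3)*(1/468) = 14475/22283 + 1/54 = 803933/1203282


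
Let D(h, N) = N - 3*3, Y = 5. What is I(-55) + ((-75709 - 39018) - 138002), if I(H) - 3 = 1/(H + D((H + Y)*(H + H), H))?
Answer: -30074395/119 ≈ -2.5273e+5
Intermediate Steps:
D(h, N) = -9 + N (D(h, N) = N - 9 = -9 + N)
I(H) = 3 + 1/(-9 + 2*H) (I(H) = 3 + 1/(H + (-9 + H)) = 3 + 1/(-9 + 2*H))
I(-55) + ((-75709 - 39018) - 138002) = 2*(-13 + 3*(-55))/(-9 + 2*(-55)) + ((-75709 - 39018) - 138002) = 2*(-13 - 165)/(-9 - 110) + (-114727 - 138002) = 2*(-178)/(-119) - 252729 = 2*(-1/119)*(-178) - 252729 = 356/119 - 252729 = -30074395/119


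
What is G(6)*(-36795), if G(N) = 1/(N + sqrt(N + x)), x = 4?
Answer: -110385/13 + 36795*sqrt(10)/26 ≈ -4015.9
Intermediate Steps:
G(N) = 1/(N + sqrt(4 + N)) (G(N) = 1/(N + sqrt(N + 4)) = 1/(N + sqrt(4 + N)))
G(6)*(-36795) = -36795/(6 + sqrt(4 + 6)) = -36795/(6 + sqrt(10))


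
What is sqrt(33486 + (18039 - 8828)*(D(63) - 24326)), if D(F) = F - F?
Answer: 10*I*sqrt(2240333) ≈ 14968.0*I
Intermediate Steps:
D(F) = 0
sqrt(33486 + (18039 - 8828)*(D(63) - 24326)) = sqrt(33486 + (18039 - 8828)*(0 - 24326)) = sqrt(33486 + 9211*(-24326)) = sqrt(33486 - 224066786) = sqrt(-224033300) = 10*I*sqrt(2240333)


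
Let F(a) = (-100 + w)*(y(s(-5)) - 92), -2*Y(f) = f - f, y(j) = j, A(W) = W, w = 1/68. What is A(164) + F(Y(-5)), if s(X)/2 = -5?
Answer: 20725/2 ≈ 10363.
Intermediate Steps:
s(X) = -10 (s(X) = 2*(-5) = -10)
w = 1/68 ≈ 0.014706
Y(f) = 0 (Y(f) = -(f - f)/2 = -1/2*0 = 0)
F(a) = 20397/2 (F(a) = (-100 + 1/68)*(-10 - 92) = -6799/68*(-102) = 20397/2)
A(164) + F(Y(-5)) = 164 + 20397/2 = 20725/2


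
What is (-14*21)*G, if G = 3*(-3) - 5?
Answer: 4116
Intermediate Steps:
G = -14 (G = -9 - 5 = -14)
(-14*21)*G = -14*21*(-14) = -294*(-14) = 4116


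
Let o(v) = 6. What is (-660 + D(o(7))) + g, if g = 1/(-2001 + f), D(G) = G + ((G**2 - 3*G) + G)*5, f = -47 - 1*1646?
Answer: -1972597/3694 ≈ -534.00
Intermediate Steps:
f = -1693 (f = -47 - 1646 = -1693)
D(G) = -9*G + 5*G**2 (D(G) = G + (G**2 - 2*G)*5 = G + (-10*G + 5*G**2) = -9*G + 5*G**2)
g = -1/3694 (g = 1/(-2001 - 1693) = 1/(-3694) = -1/3694 ≈ -0.00027071)
(-660 + D(o(7))) + g = (-660 + 6*(-9 + 5*6)) - 1/3694 = (-660 + 6*(-9 + 30)) - 1/3694 = (-660 + 6*21) - 1/3694 = (-660 + 126) - 1/3694 = -534 - 1/3694 = -1972597/3694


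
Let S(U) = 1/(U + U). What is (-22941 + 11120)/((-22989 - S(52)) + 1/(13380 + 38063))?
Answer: 63243201112/122992856547 ≈ 0.51420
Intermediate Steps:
S(U) = 1/(2*U)
(-22941 + 11120)/((-22989 - S(52)) + 1/(13380 + 38063)) = (-22941 + 11120)/((-22989 - 1/(2*52)) + 1/(13380 + 38063)) = -11821/((-22989 - 1/(2*52)) + 1/51443) = -11821/((-22989 - 1*1/104) + 1/51443) = -11821/((-22989 - 1/104) + 1/51443) = -11821/(-2390857/104 + 1/51443) = -11821/(-122992856547/5350072) = -11821*(-5350072/122992856547) = 63243201112/122992856547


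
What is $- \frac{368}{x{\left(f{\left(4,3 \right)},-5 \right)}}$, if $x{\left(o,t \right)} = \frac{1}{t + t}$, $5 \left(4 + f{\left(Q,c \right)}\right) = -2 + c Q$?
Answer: $3680$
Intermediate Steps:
$f{\left(Q,c \right)} = - \frac{22}{5} + \frac{Q c}{5}$ ($f{\left(Q,c \right)} = -4 + \frac{-2 + c Q}{5} = -4 + \frac{-2 + Q c}{5} = -4 + \left(- \frac{2}{5} + \frac{Q c}{5}\right) = - \frac{22}{5} + \frac{Q c}{5}$)
$x{\left(o,t \right)} = \frac{1}{2 t}$
$- \frac{368}{x{\left(f{\left(4,3 \right)},-5 \right)}} = - \frac{368}{\frac{1}{2} \frac{1}{-5}} = - \frac{368}{\frac{1}{2} \left(- \frac{1}{5}\right)} = - \frac{368}{- \frac{1}{10}} = \left(-368\right) \left(-10\right) = 3680$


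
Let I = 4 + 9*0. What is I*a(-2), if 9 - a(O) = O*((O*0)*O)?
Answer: 36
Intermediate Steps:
I = 4 (I = 4 + 0 = 4)
a(O) = 9 (a(O) = 9 - O*(O*0)*O = 9 - O*0*O = 9 - O*0 = 9 - 1*0 = 9 + 0 = 9)
I*a(-2) = 4*9 = 36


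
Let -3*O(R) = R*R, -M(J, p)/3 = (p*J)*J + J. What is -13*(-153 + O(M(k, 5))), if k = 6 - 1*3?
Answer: 91845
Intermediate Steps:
k = 3 (k = 6 - 3 = 3)
M(J, p) = -3*J - 3*p*J² (M(J, p) = -3*((p*J)*J + J) = -3*((J*p)*J + J) = -3*(p*J² + J) = -3*(J + p*J²) = -3*J - 3*p*J²)
O(R) = -R²/3 (O(R) = -R*R/3 = -R²/3)
-13*(-153 + O(M(k, 5))) = -13*(-153 - 81*(1 + 3*5)²/3) = -13*(-153 - 81*(1 + 15)²/3) = -13*(-153 - (-3*3*16)²/3) = -13*(-153 - ⅓*(-144)²) = -13*(-153 - ⅓*20736) = -13*(-153 - 6912) = -13*(-7065) = 91845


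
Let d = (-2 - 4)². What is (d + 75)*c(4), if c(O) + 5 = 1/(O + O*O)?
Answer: -10989/20 ≈ -549.45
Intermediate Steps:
d = 36 (d = (-6)² = 36)
c(O) = -5 + 1/(O + O²) (c(O) = -5 + 1/(O + O*O) = -5 + 1/(O + O²))
(d + 75)*c(4) = (36 + 75)*((1 - 5*4 - 5*4²)/(4*(1 + 4))) = 111*((¼)*(1 - 20 - 5*16)/5) = 111*((¼)*(⅕)*(1 - 20 - 80)) = 111*((¼)*(⅕)*(-99)) = 111*(-99/20) = -10989/20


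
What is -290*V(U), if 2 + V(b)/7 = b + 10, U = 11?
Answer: -38570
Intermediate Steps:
V(b) = 56 + 7*b (V(b) = -14 + 7*(b + 10) = -14 + 7*(10 + b) = -14 + (70 + 7*b) = 56 + 7*b)
-290*V(U) = -290*(56 + 7*11) = -290*(56 + 77) = -290*133 = -38570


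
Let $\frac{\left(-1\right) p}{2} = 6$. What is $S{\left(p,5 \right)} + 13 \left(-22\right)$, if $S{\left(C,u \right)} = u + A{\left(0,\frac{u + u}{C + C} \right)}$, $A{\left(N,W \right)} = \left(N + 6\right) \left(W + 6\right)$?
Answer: $- \frac{495}{2} \approx -247.5$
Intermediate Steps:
$p = -12$ ($p = \left(-2\right) 6 = -12$)
$A{\left(N,W \right)} = \left(6 + N\right) \left(6 + W\right)$
$S{\left(C,u \right)} = 36 + u + \frac{6 u}{C}$ ($S{\left(C,u \right)} = u + \left(36 + 6 \cdot 0 + 6 \frac{u + u}{C + C} + 0 \frac{u + u}{C + C}\right) = u + \left(36 + 0 + 6 \frac{2 u}{2 C} + 0 \frac{2 u}{2 C}\right) = u + \left(36 + 0 + 6 \cdot 2 u \frac{1}{2 C} + 0 \cdot 2 u \frac{1}{2 C}\right) = u + \left(36 + 0 + 6 \frac{u}{C} + 0 \frac{u}{C}\right) = u + \left(36 + 0 + \frac{6 u}{C} + 0\right) = u + \left(36 + \frac{6 u}{C}\right) = 36 + u + \frac{6 u}{C}$)
$S{\left(p,5 \right)} + 13 \left(-22\right) = \left(36 + 5 + 6 \cdot 5 \frac{1}{-12}\right) + 13 \left(-22\right) = \left(36 + 5 + 6 \cdot 5 \left(- \frac{1}{12}\right)\right) - 286 = \left(36 + 5 - \frac{5}{2}\right) - 286 = \frac{77}{2} - 286 = - \frac{495}{2}$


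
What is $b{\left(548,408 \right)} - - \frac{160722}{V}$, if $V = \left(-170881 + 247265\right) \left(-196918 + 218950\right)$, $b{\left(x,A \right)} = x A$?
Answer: $\frac{20903766082273}{93494016} \approx 2.2358 \cdot 10^{5}$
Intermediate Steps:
$b{\left(x,A \right)} = A x$
$V = 1682892288$ ($V = 76384 \cdot 22032 = 1682892288$)
$b{\left(548,408 \right)} - - \frac{160722}{V} = 408 \cdot 548 - - \frac{160722}{1682892288} = 223584 - \left(-160722\right) \frac{1}{1682892288} = 223584 - - \frac{8929}{93494016} = 223584 + \frac{8929}{93494016} = \frac{20903766082273}{93494016}$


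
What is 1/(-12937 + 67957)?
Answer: 1/55020 ≈ 1.8175e-5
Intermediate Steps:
1/(-12937 + 67957) = 1/55020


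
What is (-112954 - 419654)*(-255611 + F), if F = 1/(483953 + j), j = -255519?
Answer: 15549555317942592/114217 ≈ 1.3614e+11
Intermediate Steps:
F = 1/228434 (F = 1/(483953 - 255519) = 1/228434 ≈ 4.3776e-6)
(-112954 - 419654)*(-255611 + F) = (-112954 - 419654)*(-255611 + 1/228434) = -532608*(-58390243173/228434) = 15549555317942592/114217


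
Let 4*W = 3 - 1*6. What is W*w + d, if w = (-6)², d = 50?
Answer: 23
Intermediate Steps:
w = 36
W = -¾ (W = (3 - 1*6)/4 = (3 - 6)/4 = (¼)*(-3) = -¾ ≈ -0.75000)
W*w + d = -¾*36 + 50 = -27 + 50 = 23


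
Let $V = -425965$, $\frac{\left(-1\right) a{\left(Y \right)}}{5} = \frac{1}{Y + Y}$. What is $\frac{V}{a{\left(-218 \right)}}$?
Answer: $-37144148$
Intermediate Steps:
$a{\left(Y \right)} = - \frac{5}{2 Y}$ ($a{\left(Y \right)} = - \frac{5}{Y + Y} = - \frac{5}{2 Y}$)
$\frac{V}{a{\left(-218 \right)}} = - \frac{425965}{\left(- \frac{5}{2}\right) \frac{1}{-218}} = - \frac{425965}{\left(- \frac{5}{2}\right) \left(- \frac{1}{218}\right)} = - \frac{425965}{\frac{5}{436}} = \left(-425965\right) \frac{436}{5} = -37144148$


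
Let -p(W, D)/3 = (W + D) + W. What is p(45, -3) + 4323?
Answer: 4062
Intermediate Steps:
p(W, D) = -6*W - 3*D (p(W, D) = -3*((W + D) + W) = -3*((D + W) + W) = -3*(D + 2*W) = -6*W - 3*D)
p(45, -3) + 4323 = (-6*45 - 3*(-3)) + 4323 = (-270 + 9) + 4323 = -261 + 4323 = 4062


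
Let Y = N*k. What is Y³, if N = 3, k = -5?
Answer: -3375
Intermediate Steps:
Y = -15 (Y = 3*(-5) = -15)
Y³ = (-15)³ = -3375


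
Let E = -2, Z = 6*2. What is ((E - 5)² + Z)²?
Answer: 3721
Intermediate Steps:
Z = 12
((E - 5)² + Z)² = ((-2 - 5)² + 12)² = ((-7)² + 12)² = (49 + 12)² = 61² = 3721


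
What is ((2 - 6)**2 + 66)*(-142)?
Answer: -11644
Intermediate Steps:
((2 - 6)**2 + 66)*(-142) = ((-4)**2 + 66)*(-142) = (16 + 66)*(-142) = 82*(-142) = -11644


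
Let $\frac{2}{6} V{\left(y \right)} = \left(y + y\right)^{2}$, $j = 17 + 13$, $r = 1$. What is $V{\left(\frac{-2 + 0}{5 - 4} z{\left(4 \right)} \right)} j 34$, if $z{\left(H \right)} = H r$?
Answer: $783360$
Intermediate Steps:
$z{\left(H \right)} = H$ ($z{\left(H \right)} = H 1 = H$)
$j = 30$
$V{\left(y \right)} = 12 y^{2}$ ($V{\left(y \right)} = 3 \left(y + y\right)^{2} = 3 \left(2 y\right)^{2} = 3 \cdot 4 y^{2} = 12 y^{2}$)
$V{\left(\frac{-2 + 0}{5 - 4} z{\left(4 \right)} \right)} j 34 = 12 \left(\frac{-2 + 0}{5 - 4} \cdot 4\right)^{2} \cdot 30 \cdot 34 = 12 \left(- \frac{2}{1} \cdot 4\right)^{2} \cdot 30 \cdot 34 = 12 \left(\left(-2\right) 1 \cdot 4\right)^{2} \cdot 30 \cdot 34 = 12 \left(\left(-2\right) 4\right)^{2} \cdot 30 \cdot 34 = 12 \left(-8\right)^{2} \cdot 30 \cdot 34 = 12 \cdot 64 \cdot 30 \cdot 34 = 768 \cdot 30 \cdot 34 = 23040 \cdot 34 = 783360$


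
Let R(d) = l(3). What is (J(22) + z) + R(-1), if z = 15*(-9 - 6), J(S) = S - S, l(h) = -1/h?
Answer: -676/3 ≈ -225.33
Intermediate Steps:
R(d) = -⅓ (R(d) = -1/3 = -1*⅓ = -⅓)
J(S) = 0
z = -225 (z = 15*(-15) = -225)
(J(22) + z) + R(-1) = (0 - 225) - ⅓ = -225 - ⅓ = -676/3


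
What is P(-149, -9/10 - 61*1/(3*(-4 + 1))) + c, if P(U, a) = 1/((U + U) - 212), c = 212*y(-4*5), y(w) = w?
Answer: -2162401/510 ≈ -4240.0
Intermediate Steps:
c = -4240 (c = 212*(-4*5) = 212*(-20) = -4240)
P(U, a) = 1/(-212 + 2*U) (P(U, a) = 1/(2*U - 212) = 1/(-212 + 2*U))
P(-149, -9/10 - 61*1/(3*(-4 + 1))) + c = 1/(2*(-106 - 149)) - 4240 = (1/2)/(-255) - 4240 = (1/2)*(-1/255) - 4240 = -1/510 - 4240 = -2162401/510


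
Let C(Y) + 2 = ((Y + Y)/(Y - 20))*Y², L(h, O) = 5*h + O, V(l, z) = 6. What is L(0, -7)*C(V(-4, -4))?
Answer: 230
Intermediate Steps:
L(h, O) = O + 5*h
C(Y) = -2 + 2*Y³/(-20 + Y) (C(Y) = -2 + ((Y + Y)/(Y - 20))*Y² = -2 + ((2*Y)/(-20 + Y))*Y² = -2 + (2*Y/(-20 + Y))*Y² = -2 + 2*Y³/(-20 + Y))
L(0, -7)*C(V(-4, -4)) = (-7 + 5*0)*(2*(20 + 6³ - 1*6)/(-20 + 6)) = (-7 + 0)*(2*(20 + 216 - 6)/(-14)) = -14*(-1)*230/14 = -7*(-230/7) = 230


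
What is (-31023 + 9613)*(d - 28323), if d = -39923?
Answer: 1461146860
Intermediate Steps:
(-31023 + 9613)*(d - 28323) = (-31023 + 9613)*(-39923 - 28323) = -21410*(-68246) = 1461146860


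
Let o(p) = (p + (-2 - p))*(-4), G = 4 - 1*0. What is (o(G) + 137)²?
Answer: 21025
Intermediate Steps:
G = 4 (G = 4 + 0 = 4)
o(p) = 8 (o(p) = -2*(-4) = 8)
(o(G) + 137)² = (8 + 137)² = 145² = 21025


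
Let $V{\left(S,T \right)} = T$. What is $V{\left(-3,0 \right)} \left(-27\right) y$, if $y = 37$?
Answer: $0$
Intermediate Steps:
$V{\left(-3,0 \right)} \left(-27\right) y = 0 \left(-27\right) 37 = 0 \cdot 37 = 0$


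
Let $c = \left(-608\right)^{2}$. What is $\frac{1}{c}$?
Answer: $\frac{1}{369664} \approx 2.7052 \cdot 10^{-6}$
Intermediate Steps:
$c = 369664$
$\frac{1}{c} = \frac{1}{369664}$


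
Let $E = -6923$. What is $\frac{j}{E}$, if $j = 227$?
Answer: $- \frac{227}{6923} \approx -0.032789$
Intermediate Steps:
$\frac{j}{E} = \frac{227}{-6923} = 227 \left(- \frac{1}{6923}\right) = - \frac{227}{6923}$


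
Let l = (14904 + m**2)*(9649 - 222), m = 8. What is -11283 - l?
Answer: -141114619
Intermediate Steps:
l = 141103336 (l = (14904 + 8**2)*(9649 - 222) = (14904 + 64)*9427 = 14968*9427 = 141103336)
-11283 - l = -11283 - 1*141103336 = -11283 - 141103336 = -141114619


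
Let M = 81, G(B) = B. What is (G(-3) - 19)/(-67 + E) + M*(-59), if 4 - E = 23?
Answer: -205486/43 ≈ -4778.7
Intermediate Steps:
E = -19 (E = 4 - 1*23 = 4 - 23 = -19)
(G(-3) - 19)/(-67 + E) + M*(-59) = (-3 - 19)/(-67 - 19) + 81*(-59) = -22/(-86) - 4779 = -22*(-1/86) - 4779 = 11/43 - 4779 = -205486/43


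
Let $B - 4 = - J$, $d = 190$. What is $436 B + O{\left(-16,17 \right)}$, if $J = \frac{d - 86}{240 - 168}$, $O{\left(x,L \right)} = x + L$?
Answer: $\frac{10037}{9} \approx 1115.2$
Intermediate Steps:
$O{\left(x,L \right)} = L + x$
$J = \frac{13}{9}$ ($J = \frac{190 - 86}{240 - 168} = \frac{104}{72} = 104 \cdot \frac{1}{72} = \frac{13}{9} \approx 1.4444$)
$B = \frac{23}{9}$ ($B = 4 - \frac{13}{9} = \frac{23}{9} \approx 2.5556$)
$436 B + O{\left(-16,17 \right)} = 436 \cdot \frac{23}{9} + \left(17 - 16\right) = \frac{10028}{9} + 1 = \frac{10037}{9}$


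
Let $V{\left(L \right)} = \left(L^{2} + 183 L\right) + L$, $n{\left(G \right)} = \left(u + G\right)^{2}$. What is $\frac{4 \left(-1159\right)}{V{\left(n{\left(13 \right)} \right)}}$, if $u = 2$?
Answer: $- \frac{4636}{92025} \approx -0.050378$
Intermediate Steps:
$n{\left(G \right)} = \left(2 + G\right)^{2}$
$V{\left(L \right)} = L^{2} + 184 L$
$\frac{4 \left(-1159\right)}{V{\left(n{\left(13 \right)} \right)}} = \frac{4 \left(-1159\right)}{\left(2 + 13\right)^{2} \left(184 + \left(2 + 13\right)^{2}\right)} = - \frac{4636}{15^{2} \left(184 + 15^{2}\right)} = - \frac{4636}{225 \left(184 + 225\right)} = - \frac{4636}{225 \cdot 409} = - \frac{4636}{92025}$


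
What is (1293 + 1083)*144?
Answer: 342144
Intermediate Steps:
(1293 + 1083)*144 = 2376*144 = 342144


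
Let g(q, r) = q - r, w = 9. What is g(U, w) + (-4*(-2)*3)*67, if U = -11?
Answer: 1588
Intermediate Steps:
g(U, w) + (-4*(-2)*3)*67 = (-11 - 1*9) + (-4*(-2)*3)*67 = (-11 - 9) + (8*3)*67 = -20 + 24*67 = -20 + 1608 = 1588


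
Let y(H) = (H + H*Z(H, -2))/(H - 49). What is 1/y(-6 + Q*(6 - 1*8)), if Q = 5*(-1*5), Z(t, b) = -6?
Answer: 1/44 ≈ 0.022727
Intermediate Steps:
Q = -25 (Q = 5*(-5) = -25)
y(H) = -5*H/(-49 + H) (y(H) = (H + H*(-6))/(H - 49) = (H - 6*H)/(-49 + H) = (-5*H)/(-49 + H) = -5*H/(-49 + H))
1/y(-6 + Q*(6 - 1*8)) = 1/(-5*(-6 - 25*(6 - 1*8))/(-49 + (-6 - 25*(6 - 1*8)))) = 1/(-5*(-6 - 25*(6 - 8))/(-49 + (-6 - 25*(6 - 8)))) = 1/(-5*(-6 - 25*(-2))/(-49 + (-6 - 25*(-2)))) = 1/(-5*(-6 + 50)/(-49 + (-6 + 50))) = 1/(-5*44/(-49 + 44)) = 1/(-5*44/(-5)) = 1/(-5*44*(-⅕)) = 1/44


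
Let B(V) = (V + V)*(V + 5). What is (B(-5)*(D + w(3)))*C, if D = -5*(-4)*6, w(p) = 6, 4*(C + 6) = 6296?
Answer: 0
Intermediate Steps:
C = 1568 (C = -6 + (1/4)*6296 = -6 + 1574 = 1568)
D = 120 (D = 20*6 = 120)
B(V) = 2*V*(5 + V) (B(V) = (2*V)*(5 + V) = 2*V*(5 + V))
(B(-5)*(D + w(3)))*C = ((2*(-5)*(5 - 5))*(120 + 6))*1568 = ((2*(-5)*0)*126)*1568 = (0*126)*1568 = 0*1568 = 0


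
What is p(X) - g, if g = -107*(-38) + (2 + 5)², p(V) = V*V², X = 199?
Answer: 7876484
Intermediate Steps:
p(V) = V³
g = 4115 (g = 4066 + 7² = 4066 + 49 = 4115)
p(X) - g = 199³ - 1*4115 = 7880599 - 4115 = 7876484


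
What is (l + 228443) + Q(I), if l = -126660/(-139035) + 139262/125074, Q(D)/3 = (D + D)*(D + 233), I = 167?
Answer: 15858491725402/25202411 ≈ 6.2925e+5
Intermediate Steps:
Q(D) = 6*D*(233 + D) (Q(D) = 3*((D + D)*(D + 233)) = 3*((2*D)*(233 + D)) = 3*(2*D*(233 + D)) = 6*D*(233 + D))
l = 51020529/25202411 (l = -126660*(-1/139035) + 139262*(1/125074) = 8444/9269 + 69631/62537 = 51020529/25202411 ≈ 2.0244)
(l + 228443) + Q(I) = (51020529/25202411 + 228443) + 6*167*(233 + 167) = 5757365396602/25202411 + 6*167*400 = 5757365396602/25202411 + 400800 = 15858491725402/25202411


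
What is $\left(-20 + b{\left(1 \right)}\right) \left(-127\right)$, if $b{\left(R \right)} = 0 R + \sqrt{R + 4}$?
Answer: $2540 - 127 \sqrt{5} \approx 2256.0$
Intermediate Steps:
$b{\left(R \right)} = \sqrt{4 + R}$ ($b{\left(R \right)} = 0 + \sqrt{4 + R} = \sqrt{4 + R}$)
$\left(-20 + b{\left(1 \right)}\right) \left(-127\right) = \left(-20 + \sqrt{4 + 1}\right) \left(-127\right) = \left(-20 + \sqrt{5}\right) \left(-127\right) = 2540 - 127 \sqrt{5}$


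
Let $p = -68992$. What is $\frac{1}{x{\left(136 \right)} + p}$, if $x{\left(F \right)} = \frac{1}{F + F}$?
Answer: $- \frac{272}{18765823} \approx -1.4494 \cdot 10^{-5}$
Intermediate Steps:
$x{\left(F \right)} = \frac{1}{2 F}$
$\frac{1}{x{\left(136 \right)} + p} = \frac{1}{\frac{1}{2 \cdot 136} - 68992} = \frac{1}{\frac{1}{2} \cdot \frac{1}{136} - 68992} = \frac{1}{\frac{1}{272} - 68992} = \frac{1}{- \frac{18765823}{272}} = - \frac{272}{18765823}$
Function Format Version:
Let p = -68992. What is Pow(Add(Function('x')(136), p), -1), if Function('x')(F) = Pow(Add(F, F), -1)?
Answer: Rational(-272, 18765823) ≈ -1.4494e-5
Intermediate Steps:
Function('x')(F) = Mul(Rational(1, 2), Pow(F, -1)) (Function('x')(F) = Pow(Mul(2, F), -1) = Mul(Rational(1, 2), Pow(F, -1)))
Pow(Add(Function('x')(136), p), -1) = Pow(Add(Mul(Rational(1, 2), Pow(136, -1)), -68992), -1) = Pow(Add(Mul(Rational(1, 2), Rational(1, 136)), -68992), -1) = Pow(Add(Rational(1, 272), -68992), -1) = Pow(Rational(-18765823, 272), -1) = Rational(-272, 18765823)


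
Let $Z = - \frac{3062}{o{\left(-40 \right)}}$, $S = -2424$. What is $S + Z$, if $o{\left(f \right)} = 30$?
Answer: $- \frac{37891}{15} \approx -2526.1$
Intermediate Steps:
$Z = - \frac{1531}{15}$ ($Z = - \frac{3062}{30} = \left(-3062\right) \frac{1}{30} = - \frac{1531}{15} \approx -102.07$)
$S + Z = -2424 - \frac{1531}{15} = - \frac{37891}{15}$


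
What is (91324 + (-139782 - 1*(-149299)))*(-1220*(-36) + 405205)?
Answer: 45290214125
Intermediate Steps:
(91324 + (-139782 - 1*(-149299)))*(-1220*(-36) + 405205) = (91324 + (-139782 + 149299))*(43920 + 405205) = (91324 + 9517)*449125 = 100841*449125 = 45290214125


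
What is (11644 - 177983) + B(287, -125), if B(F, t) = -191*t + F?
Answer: -142177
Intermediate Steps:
B(F, t) = F - 191*t
(11644 - 177983) + B(287, -125) = (11644 - 177983) + (287 - 191*(-125)) = -166339 + (287 + 23875) = -166339 + 24162 = -142177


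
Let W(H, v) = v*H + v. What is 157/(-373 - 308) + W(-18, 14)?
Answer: -162235/681 ≈ -238.23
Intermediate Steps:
W(H, v) = v + H*v (W(H, v) = H*v + v = v + H*v)
157/(-373 - 308) + W(-18, 14) = 157/(-373 - 308) + 14*(1 - 18) = 157/(-681) + 14*(-17) = 157*(-1/681) - 238 = -157/681 - 238 = -162235/681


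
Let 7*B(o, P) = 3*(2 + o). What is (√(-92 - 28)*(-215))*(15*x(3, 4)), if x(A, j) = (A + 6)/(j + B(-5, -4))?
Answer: -406350*I*√30/19 ≈ -1.1714e+5*I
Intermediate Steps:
B(o, P) = 6/7 + 3*o/7 (B(o, P) = (3*(2 + o))/7 = (6 + 3*o)/7 = 6/7 + 3*o/7)
x(A, j) = (6 + A)/(-9/7 + j) (x(A, j) = (A + 6)/(j + (6/7 + (3/7)*(-5))) = (6 + A)/(j + (6/7 - 15/7)) = (6 + A)/(j - 9/7) = (6 + A)/(-9/7 + j))
(√(-92 - 28)*(-215))*(15*x(3, 4)) = (√(-92 - 28)*(-215))*(15*(7*(6 + 3)/(-9 + 7*4))) = (√(-120)*(-215))*(15*(7*9/(-9 + 28))) = ((2*I*√30)*(-215))*(15*(7*9/19)) = (-430*I*√30)*(15*(7*(1/19)*9)) = (-430*I*√30)*(15*(63/19)) = -430*I*√30*(945/19) = -406350*I*√30/19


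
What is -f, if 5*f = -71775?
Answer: 14355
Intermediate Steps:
f = -14355 (f = (1/5)*(-71775) = -14355)
-f = -1*(-14355) = 14355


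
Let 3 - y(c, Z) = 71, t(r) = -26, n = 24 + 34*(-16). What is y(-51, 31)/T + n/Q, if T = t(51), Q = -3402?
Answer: 61214/22113 ≈ 2.7682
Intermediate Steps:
n = -520 (n = 24 - 544 = -520)
y(c, Z) = -68 (y(c, Z) = 3 - 1*71 = 3 - 71 = -68)
T = -26
y(-51, 31)/T + n/Q = -68/(-26) - 520/(-3402) = -68*(-1/26) - 520*(-1/3402) = 34/13 + 260/1701 = 61214/22113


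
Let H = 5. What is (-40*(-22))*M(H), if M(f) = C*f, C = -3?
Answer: -13200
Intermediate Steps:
M(f) = -3*f
(-40*(-22))*M(H) = (-40*(-22))*(-3*5) = 880*(-15) = -13200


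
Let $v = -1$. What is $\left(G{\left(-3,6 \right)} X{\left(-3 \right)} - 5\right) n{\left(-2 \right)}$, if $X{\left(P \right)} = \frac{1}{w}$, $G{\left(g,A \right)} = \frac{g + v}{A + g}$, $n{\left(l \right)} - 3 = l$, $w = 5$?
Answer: $- \frac{79}{15} \approx -5.2667$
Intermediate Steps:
$n{\left(l \right)} = 3 + l$
$G{\left(g,A \right)} = \frac{-1 + g}{A + g}$ ($G{\left(g,A \right)} = \frac{g - 1}{A + g} = \frac{-1 + g}{A + g}$)
$X{\left(P \right)} = \frac{1}{5}$
$\left(G{\left(-3,6 \right)} X{\left(-3 \right)} - 5\right) n{\left(-2 \right)} = \left(\frac{-1 - 3}{6 - 3} \cdot \frac{1}{5} - 5\right) \left(3 - 2\right) = \left(\frac{1}{3} \left(-4\right) \frac{1}{5} - 5\right) 1 = \left(\left(- \frac{4}{3}\right) \frac{1}{5} - 5\right) 1 = \left(- \frac{4}{15} - 5\right) 1 = \left(- \frac{79}{15}\right) 1 = - \frac{79}{15}$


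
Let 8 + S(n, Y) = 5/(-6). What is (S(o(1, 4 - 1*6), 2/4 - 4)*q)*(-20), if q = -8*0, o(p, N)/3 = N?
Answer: 0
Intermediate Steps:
o(p, N) = 3*N
S(n, Y) = -53/6 (S(n, Y) = -8 + 5/(-6) = -8 + 5*(-1/6) = -8 - 5/6 = -53/6)
q = 0
(S(o(1, 4 - 1*6), 2/4 - 4)*q)*(-20) = -53/6*0*(-20) = 0*(-20) = 0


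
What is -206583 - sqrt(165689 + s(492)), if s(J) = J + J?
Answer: -206583 - sqrt(166673) ≈ -2.0699e+5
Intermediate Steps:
s(J) = 2*J
-206583 - sqrt(165689 + s(492)) = -206583 - sqrt(165689 + 2*492) = -206583 - sqrt(165689 + 984) = -206583 - sqrt(166673)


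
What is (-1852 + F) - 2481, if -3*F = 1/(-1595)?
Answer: -20733404/4785 ≈ -4333.0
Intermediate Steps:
F = 1/4785 (F = -⅓/(-1595) = -⅓*(-1/1595) = 1/4785 ≈ 0.00020899)
(-1852 + F) - 2481 = (-1852 + 1/4785) - 2481 = -8861819/4785 - 2481 = -20733404/4785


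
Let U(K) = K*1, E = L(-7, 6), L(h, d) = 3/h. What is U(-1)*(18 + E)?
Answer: -123/7 ≈ -17.571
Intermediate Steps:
E = -3/7 (E = 3/(-7) = 3*(-1/7) = -3/7 ≈ -0.42857)
U(K) = K
U(-1)*(18 + E) = -(18 - 3/7) = -1*123/7 = -123/7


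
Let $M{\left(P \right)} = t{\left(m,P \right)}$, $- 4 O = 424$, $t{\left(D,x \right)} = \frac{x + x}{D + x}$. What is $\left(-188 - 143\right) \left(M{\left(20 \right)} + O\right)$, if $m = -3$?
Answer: $\frac{583222}{17} \approx 34307.0$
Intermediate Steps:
$t{\left(D,x \right)} = \frac{2 x}{D + x}$
$O = -106$ ($O = \left(- \frac{1}{4}\right) 424 = -106$)
$M{\left(P \right)} = \frac{2 P}{-3 + P}$
$\left(-188 - 143\right) \left(M{\left(20 \right)} + O\right) = \left(-188 - 143\right) \left(2 \cdot 20 \frac{1}{-3 + 20} - 106\right) = - 331 \left(2 \cdot 20 \cdot \frac{1}{17} - 106\right) = - 331 \left(\frac{40}{17} - 106\right) = \left(-331\right) \left(- \frac{1762}{17}\right) = \frac{583222}{17}$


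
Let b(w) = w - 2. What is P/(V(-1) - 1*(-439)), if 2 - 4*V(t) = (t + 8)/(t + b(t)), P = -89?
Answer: -1424/7039 ≈ -0.20230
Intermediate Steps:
b(w) = -2 + w
V(t) = 1/2 - (8 + t)/(4*(-2 + 2*t)) (V(t) = 1/2 - (t + 8)/(4*(t + (-2 + t))) = 1/2 - (8 + t)/(4*(-2 + 2*t)))
P/(V(-1) - 1*(-439)) = -89/(3*(-4 - 1)/(8*(-1 - 1)) - 1*(-439)) = -89/((3/8)*(-5)/(-2) + 439) = -89/((3/8)*(-1/2)*(-5) + 439) = -89/(15/16 + 439) = -89/7039/16 = -89*16/7039 = -1424/7039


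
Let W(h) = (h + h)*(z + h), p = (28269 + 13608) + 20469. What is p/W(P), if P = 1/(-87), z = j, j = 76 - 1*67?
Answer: -235948437/782 ≈ -3.0172e+5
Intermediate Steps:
j = 9 (j = 76 - 67 = 9)
z = 9
P = -1/87 ≈ -0.011494
p = 62346 (p = 41877 + 20469 = 62346)
W(h) = 2*h*(9 + h) (W(h) = (h + h)*(9 + h) = (2*h)*(9 + h) = 2*h*(9 + h))
p/W(P) = 62346/((2*(-1/87)*(9 - 1/87))) = 62346/((2*(-1/87)*(782/87))) = 62346/(-1564/7569) = 62346*(-7569/1564) = -235948437/782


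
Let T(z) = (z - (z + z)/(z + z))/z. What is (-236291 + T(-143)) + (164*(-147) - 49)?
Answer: -37243920/143 ≈ -2.6045e+5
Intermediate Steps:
T(z) = (-1 + z)/z (T(z) = (z - 2*z/(2*z))/z = (z - 2*z*1/(2*z))/z = (z - 1*1)/z = (z - 1)/z = (-1 + z)/z)
(-236291 + T(-143)) + (164*(-147) - 49) = (-236291 + (-1 - 143)/(-143)) + (164*(-147) - 49) = (-236291 - 1/143*(-144)) + (-24108 - 49) = (-236291 + 144/143) - 24157 = -33789469/143 - 24157 = -37243920/143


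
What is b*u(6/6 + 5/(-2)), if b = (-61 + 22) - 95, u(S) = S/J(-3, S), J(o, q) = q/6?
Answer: -804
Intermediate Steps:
J(o, q) = q/6 (J(o, q) = q*(1/6) = q/6)
u(S) = 6 (u(S) = S/((S/6)) = S*(6/S) = 6)
b = -134 (b = -39 - 95 = -134)
b*u(6/6 + 5/(-2)) = -134*6 = -804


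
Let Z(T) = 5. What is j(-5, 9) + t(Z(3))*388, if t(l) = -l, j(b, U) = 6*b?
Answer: -1970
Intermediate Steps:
j(-5, 9) + t(Z(3))*388 = 6*(-5) - 1*5*388 = -30 - 5*388 = -30 - 1940 = -1970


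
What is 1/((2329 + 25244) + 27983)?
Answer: 1/55556 ≈ 1.8000e-5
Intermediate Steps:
1/((2329 + 25244) + 27983) = 1/(27573 + 27983) = 1/55556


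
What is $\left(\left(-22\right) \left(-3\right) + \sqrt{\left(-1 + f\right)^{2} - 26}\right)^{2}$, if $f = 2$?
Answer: $4331 + 660 i \approx 4331.0 + 660.0 i$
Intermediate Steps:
$\left(\left(-22\right) \left(-3\right) + \sqrt{\left(-1 + f\right)^{2} - 26}\right)^{2} = \left(\left(-22\right) \left(-3\right) + \sqrt{\left(-1 + 2\right)^{2} - 26}\right)^{2} = \left(66 + \sqrt{1^{2} - 26}\right)^{2} = \left(66 + \sqrt{1 - 26}\right)^{2} = \left(66 + \sqrt{-25}\right)^{2} = \left(66 + 5 i\right)^{2}$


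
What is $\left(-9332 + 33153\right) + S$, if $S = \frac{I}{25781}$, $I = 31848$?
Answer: $\frac{614161049}{25781} \approx 23822.0$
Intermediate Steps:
$S = \frac{31848}{25781} \approx 1.2353$
$\left(-9332 + 33153\right) + S = \left(-9332 + 33153\right) + \frac{31848}{25781} = 23821 + \frac{31848}{25781} = \frac{614161049}{25781}$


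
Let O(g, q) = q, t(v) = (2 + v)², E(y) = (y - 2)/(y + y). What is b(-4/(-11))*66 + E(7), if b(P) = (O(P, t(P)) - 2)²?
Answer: 15828559/18634 ≈ 849.45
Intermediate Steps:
E(y) = (-2 + y)/(2*y) (E(y) = (-2 + y)/((2*y)) = (-2 + y)*(1/(2*y)) = (-2 + y)/(2*y))
b(P) = (-2 + (2 + P)²)² (b(P) = ((2 + P)² - 2)² = (-2 + (2 + P)²)²)
b(-4/(-11))*66 + E(7) = (-2 + (2 - 4/(-11))²)²*66 + (½)*(-2 + 7)/7 = (-2 + (2 - 4*(-1/11))²)²*66 + (½)*(⅐)*5 = (-2 + (2 + 4/11)²)²*66 + 5/14 = (-2 + (26/11)²)²*66 + 5/14 = (-2 + 676/121)²*66 + 5/14 = (434/121)²*66 + 5/14 = (188356/14641)*66 + 5/14 = 1130136/1331 + 5/14 = 15828559/18634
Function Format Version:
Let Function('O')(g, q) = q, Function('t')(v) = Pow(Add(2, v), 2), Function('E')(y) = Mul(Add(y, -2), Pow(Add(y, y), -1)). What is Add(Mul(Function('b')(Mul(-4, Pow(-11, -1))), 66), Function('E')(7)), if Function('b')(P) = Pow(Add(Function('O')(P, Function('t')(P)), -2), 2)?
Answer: Rational(15828559, 18634) ≈ 849.45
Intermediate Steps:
Function('E')(y) = Mul(Rational(1, 2), Pow(y, -1), Add(-2, y)) (Function('E')(y) = Mul(Add(-2, y), Pow(Mul(2, y), -1)) = Mul(Add(-2, y), Mul(Rational(1, 2), Pow(y, -1))) = Mul(Rational(1, 2), Pow(y, -1), Add(-2, y)))
Function('b')(P) = Pow(Add(-2, Pow(Add(2, P), 2)), 2) (Function('b')(P) = Pow(Add(Pow(Add(2, P), 2), -2), 2) = Pow(Add(-2, Pow(Add(2, P), 2)), 2))
Add(Mul(Function('b')(Mul(-4, Pow(-11, -1))), 66), Function('E')(7)) = Add(Mul(Pow(Add(-2, Pow(Add(2, Mul(-4, Pow(-11, -1))), 2)), 2), 66), Mul(Rational(1, 2), Pow(7, -1), Add(-2, 7))) = Add(Mul(Pow(Add(-2, Pow(Add(2, Mul(-4, Rational(-1, 11))), 2)), 2), 66), Mul(Rational(1, 2), Rational(1, 7), 5)) = Add(Mul(Pow(Add(-2, Pow(Add(2, Rational(4, 11)), 2)), 2), 66), Rational(5, 14)) = Add(Mul(Pow(Add(-2, Pow(Rational(26, 11), 2)), 2), 66), Rational(5, 14)) = Add(Mul(Pow(Add(-2, Rational(676, 121)), 2), 66), Rational(5, 14)) = Add(Mul(Pow(Rational(434, 121), 2), 66), Rational(5, 14)) = Add(Mul(Rational(188356, 14641), 66), Rational(5, 14)) = Add(Rational(1130136, 1331), Rational(5, 14)) = Rational(15828559, 18634)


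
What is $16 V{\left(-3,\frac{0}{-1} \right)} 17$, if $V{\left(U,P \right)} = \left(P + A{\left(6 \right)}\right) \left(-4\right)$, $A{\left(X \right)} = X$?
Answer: $-6528$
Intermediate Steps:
$V{\left(U,P \right)} = -24 - 4 P$ ($V{\left(U,P \right)} = \left(P + 6\right) \left(-4\right) = \left(6 + P\right) \left(-4\right) = -24 - 4 P$)
$16 V{\left(-3,\frac{0}{-1} \right)} 17 = 16 \left(-24 - 4 \frac{0}{-1}\right) 17 = 16 \left(-24 - 4 \cdot 0 \left(-1\right)\right) 17 = 16 \left(-24 - 0\right) 17 = 16 \left(-24 + 0\right) 17 = 16 \left(-24\right) 17 = \left(-384\right) 17 = -6528$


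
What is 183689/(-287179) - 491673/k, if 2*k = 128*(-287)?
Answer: 19689165845/753557696 ≈ 26.128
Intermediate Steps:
k = -18368 (k = (128*(-287))/2 = (½)*(-36736) = -18368)
183689/(-287179) - 491673/k = 183689/(-287179) - 491673/(-18368) = 183689*(-1/287179) - 491673*(-1/18368) = -183689/287179 + 70239/2624 = 19689165845/753557696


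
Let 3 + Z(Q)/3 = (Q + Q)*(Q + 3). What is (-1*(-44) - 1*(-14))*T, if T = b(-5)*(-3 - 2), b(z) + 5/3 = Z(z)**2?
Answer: -2261420/3 ≈ -7.5381e+5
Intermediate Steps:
Z(Q) = -9 + 6*Q*(3 + Q) (Z(Q) = -9 + 3*((Q + Q)*(Q + 3)) = -9 + 3*((2*Q)*(3 + Q)) = -9 + 3*(2*Q*(3 + Q)) = -9 + 6*Q*(3 + Q))
b(z) = -5/3 + (-9 + 6*z**2 + 18*z)**2
T = -38990/3 (T = (-5/3 + 9*(-3 + 2*(-5)**2 + 6*(-5))**2)*(-3 - 2) = (-5/3 + 9*(-3 + 2*25 - 30)**2)*(-5) = (-5/3 + 9*(-3 + 50 - 30)**2)*(-5) = (-5/3 + 9*17**2)*(-5) = (-5/3 + 9*289)*(-5) = (-5/3 + 2601)*(-5) = (7798/3)*(-5) = -38990/3 ≈ -12997.)
(-1*(-44) - 1*(-14))*T = (-1*(-44) - 1*(-14))*(-38990/3) = (44 + 14)*(-38990/3) = 58*(-38990/3) = -2261420/3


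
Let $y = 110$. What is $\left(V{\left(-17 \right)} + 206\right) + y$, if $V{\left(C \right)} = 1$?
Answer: $317$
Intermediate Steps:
$\left(V{\left(-17 \right)} + 206\right) + y = \left(1 + 206\right) + 110 = 207 + 110 = 317$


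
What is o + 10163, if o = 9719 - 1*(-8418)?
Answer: 28300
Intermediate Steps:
o = 18137 (o = 9719 + 8418 = 18137)
o + 10163 = 18137 + 10163 = 28300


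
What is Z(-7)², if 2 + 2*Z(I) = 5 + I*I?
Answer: 676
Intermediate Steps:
Z(I) = 3/2 + I²/2 (Z(I) = -1 + (5 + I*I)/2 = -1 + (5 + I²)/2 = -1 + (5/2 + I²/2) = 3/2 + I²/2)
Z(-7)² = (3/2 + (½)*(-7)²)² = (3/2 + (½)*49)² = (3/2 + 49/2)² = 26² = 676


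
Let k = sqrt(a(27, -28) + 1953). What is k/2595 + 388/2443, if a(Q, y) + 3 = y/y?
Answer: 388/2443 + sqrt(1951)/2595 ≈ 0.17584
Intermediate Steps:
a(Q, y) = -2 (a(Q, y) = -3 + y/y = -3 + 1 = -2)
k = sqrt(1951) (k = sqrt(-2 + 1953) = sqrt(1951) ≈ 44.170)
k/2595 + 388/2443 = sqrt(1951)/2595 + 388/2443 = 388/2443 + sqrt(1951)/2595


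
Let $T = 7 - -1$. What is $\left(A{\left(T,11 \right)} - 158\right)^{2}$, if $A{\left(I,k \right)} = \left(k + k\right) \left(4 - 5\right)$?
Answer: $32400$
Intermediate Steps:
$T = 8$ ($T = 7 + 1 = 8$)
$A{\left(I,k \right)} = - 2 k$ ($A{\left(I,k \right)} = 2 k \left(-1\right) = - 2 k$)
$\left(A{\left(T,11 \right)} - 158\right)^{2} = \left(\left(-2\right) 11 - 158\right)^{2} = \left(-22 - 158\right)^{2} = \left(-180\right)^{2} = 32400$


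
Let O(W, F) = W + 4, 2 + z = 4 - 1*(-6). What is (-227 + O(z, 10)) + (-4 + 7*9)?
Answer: -156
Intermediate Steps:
z = 8 (z = -2 + (4 - 1*(-6)) = -2 + (4 + 6) = -2 + 10 = 8)
O(W, F) = 4 + W
(-227 + O(z, 10)) + (-4 + 7*9) = (-227 + (4 + 8)) + (-4 + 7*9) = (-227 + 12) + (-4 + 63) = -215 + 59 = -156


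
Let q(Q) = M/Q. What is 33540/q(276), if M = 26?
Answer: 356040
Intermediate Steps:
q(Q) = 26/Q
33540/q(276) = 33540/((26/276)) = 33540/((26*(1/276))) = 33540/(13/138) = 33540*(138/13) = 356040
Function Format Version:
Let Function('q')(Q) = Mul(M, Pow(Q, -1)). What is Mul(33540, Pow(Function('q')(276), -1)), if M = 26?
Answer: 356040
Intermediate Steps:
Function('q')(Q) = Mul(26, Pow(Q, -1))
Mul(33540, Pow(Function('q')(276), -1)) = Mul(33540, Pow(Mul(26, Pow(276, -1)), -1)) = Mul(33540, Pow(Mul(26, Rational(1, 276)), -1)) = Mul(33540, Pow(Rational(13, 138), -1)) = Mul(33540, Rational(138, 13)) = 356040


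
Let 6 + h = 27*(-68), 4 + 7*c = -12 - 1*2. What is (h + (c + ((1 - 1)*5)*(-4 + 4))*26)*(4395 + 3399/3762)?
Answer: -1116023191/133 ≈ -8.3912e+6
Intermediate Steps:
c = -18/7 (c = -4/7 + (-12 - 1*2)/7 = -4/7 + (-12 - 2)/7 = -4/7 + (⅐)*(-14) = -4/7 - 2 = -18/7 ≈ -2.5714)
h = -1842 (h = -6 + 27*(-68) = -6 - 1836 = -1842)
(h + (c + ((1 - 1)*5)*(-4 + 4))*26)*(4395 + 3399/3762) = (-1842 + (-18/7 + ((1 - 1)*5)*(-4 + 4))*26)*(4395 + 3399/3762) = (-1842 + (-18/7 + (0*5)*0)*26)*(4395 + 3399*(1/3762)) = (-1842 + (-18/7 + 0*0)*26)*(4395 + 103/114) = (-1842 + (-18/7 + 0)*26)*(501133/114) = (-1842 - 18/7*26)*(501133/114) = (-1842 - 468/7)*(501133/114) = -13362/7*501133/114 = -1116023191/133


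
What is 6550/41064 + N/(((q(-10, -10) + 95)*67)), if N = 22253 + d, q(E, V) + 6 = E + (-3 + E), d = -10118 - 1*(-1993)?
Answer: 16919897/5044028 ≈ 3.3544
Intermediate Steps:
d = -8125 (d = -10118 + 1993 = -8125)
q(E, V) = -9 + 2*E (q(E, V) = -6 + (E + (-3 + E)) = -6 + (-3 + 2*E) = -9 + 2*E)
N = 14128 (N = 22253 - 8125 = 14128)
6550/41064 + N/(((q(-10, -10) + 95)*67)) = 6550/41064 + 14128/((((-9 + 2*(-10)) + 95)*67)) = 6550*(1/41064) + 14128/((((-9 - 20) + 95)*67)) = 3275/20532 + 14128/(((-29 + 95)*67)) = 3275/20532 + 14128/((66*67)) = 3275/20532 + 14128/4422 = 3275/20532 + 14128*(1/4422) = 3275/20532 + 7064/2211 = 16919897/5044028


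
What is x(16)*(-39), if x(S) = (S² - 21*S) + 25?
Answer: 2145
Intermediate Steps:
x(S) = 25 + S² - 21*S
x(16)*(-39) = (25 + 16² - 21*16)*(-39) = (25 + 256 - 336)*(-39) = -55*(-39) = 2145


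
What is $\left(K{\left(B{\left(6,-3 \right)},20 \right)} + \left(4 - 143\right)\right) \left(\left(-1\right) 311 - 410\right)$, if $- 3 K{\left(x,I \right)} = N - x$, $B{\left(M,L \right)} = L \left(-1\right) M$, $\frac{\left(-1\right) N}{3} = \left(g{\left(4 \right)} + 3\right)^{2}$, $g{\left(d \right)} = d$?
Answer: $60564$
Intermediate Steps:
$N = -147$ ($N = - 3 \left(4 + 3\right)^{2} = - 3 \cdot 7^{2} = \left(-3\right) 49 = -147$)
$B{\left(M,L \right)} = - L M$
$K{\left(x,I \right)} = 49 + \frac{x}{3}$ ($K{\left(x,I \right)} = - \frac{-147 - x}{3} = 49 + \frac{x}{3}$)
$\left(K{\left(B{\left(6,-3 \right)},20 \right)} + \left(4 - 143\right)\right) \left(\left(-1\right) 311 - 410\right) = \left(\left(49 + \frac{\left(-1\right) \left(-3\right) 6}{3}\right) + \left(4 - 143\right)\right) \left(\left(-1\right) 311 - 410\right) = \left(\left(49 + \frac{1}{3} \cdot 18\right) + \left(4 - 143\right)\right) \left(-311 - 410\right) = \left(\left(49 + 6\right) - 139\right) \left(-721\right) = \left(55 - 139\right) \left(-721\right) = \left(-84\right) \left(-721\right) = 60564$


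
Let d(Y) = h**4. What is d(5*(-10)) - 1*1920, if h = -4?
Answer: -1664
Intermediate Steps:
d(Y) = 256 (d(Y) = (-4)**4 = 256)
d(5*(-10)) - 1*1920 = 256 - 1*1920 = 256 - 1920 = -1664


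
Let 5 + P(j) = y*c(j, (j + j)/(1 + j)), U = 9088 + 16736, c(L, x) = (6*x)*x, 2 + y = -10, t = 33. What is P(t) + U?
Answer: 7383283/289 ≈ 25548.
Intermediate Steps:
y = -12 (y = -2 - 10 = -12)
c(L, x) = 6*x²
U = 25824
P(j) = -5 - 288*j²/(1 + j)² (P(j) = -5 - 72*((j + j)/(1 + j))² = -5 - 72*((2*j)/(1 + j))² = -5 - 72*(2*j/(1 + j))² = -5 - 72*4*j²/(1 + j)² = -5 - 288*j²/(1 + j)²)
P(t) + U = (-5 - 288*33²/(1 + 33)²) + 25824 = (-5 - 288*1089/34²) + 25824 = (-5 - 288*1089*1/1156) + 25824 = (-5 - 78408/289) + 25824 = -79853/289 + 25824 = 7383283/289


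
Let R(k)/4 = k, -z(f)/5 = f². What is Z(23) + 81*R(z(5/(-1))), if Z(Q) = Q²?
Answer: -39971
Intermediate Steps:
z(f) = -5*f²
R(k) = 4*k
Z(23) + 81*R(z(5/(-1))) = 23² + 81*(4*(-5*(5/(-1))²)) = 529 + 81*(4*(-5*(5*(-1))²)) = 529 + 81*(4*(-5*(-5)²)) = 529 + 81*(4*(-5*25)) = 529 + 81*(4*(-125)) = 529 + 81*(-500) = 529 - 40500 = -39971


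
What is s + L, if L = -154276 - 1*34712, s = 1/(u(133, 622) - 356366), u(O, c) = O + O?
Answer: -67298626801/356100 ≈ -1.8899e+5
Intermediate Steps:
u(O, c) = 2*O
s = -1/356100 (s = 1/(2*133 - 356366) = 1/(266 - 356366) = 1/(-356100) = -1/356100 ≈ -2.8082e-6)
L = -188988 (L = -154276 - 34712 = -188988)
s + L = -1/356100 - 188988 = -67298626801/356100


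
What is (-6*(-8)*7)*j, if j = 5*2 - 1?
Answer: 3024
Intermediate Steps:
j = 9 (j = 10 - 1 = 9)
(-6*(-8)*7)*j = (-6*(-8)*7)*9 = (48*7)*9 = 336*9 = 3024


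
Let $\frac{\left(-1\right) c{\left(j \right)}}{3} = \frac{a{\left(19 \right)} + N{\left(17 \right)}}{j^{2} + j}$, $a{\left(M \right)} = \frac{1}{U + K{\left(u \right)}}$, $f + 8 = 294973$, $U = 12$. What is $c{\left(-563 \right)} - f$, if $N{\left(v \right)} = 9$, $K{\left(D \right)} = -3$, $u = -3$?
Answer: $- \frac{139993043726}{474609} \approx -2.9497 \cdot 10^{5}$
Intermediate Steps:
$f = 294965$ ($f = -8 + 294973 = 294965$)
$a{\left(M \right)} = \frac{1}{9}$ ($a{\left(M \right)} = \frac{1}{12 - 3} = \frac{1}{9}$)
$c{\left(j \right)} = - \frac{82}{3 \left(j + j^{2}\right)}$ ($c{\left(j \right)} = - 3 \frac{\frac{1}{9} + 9}{j^{2} + j} = - 3 \frac{82}{9 \left(j + j^{2}\right)} = - \frac{82}{3 \left(j + j^{2}\right)}$)
$c{\left(-563 \right)} - f = - \frac{82}{3 \left(-563\right) \left(1 - 563\right)} - 294965 = \left(- \frac{82}{3}\right) \left(- \frac{1}{563}\right) \frac{1}{-562} - 294965 = \left(- \frac{82}{3}\right) \left(- \frac{1}{563}\right) \left(- \frac{1}{562}\right) - 294965 = - \frac{41}{474609} - 294965 = - \frac{139993043726}{474609}$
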